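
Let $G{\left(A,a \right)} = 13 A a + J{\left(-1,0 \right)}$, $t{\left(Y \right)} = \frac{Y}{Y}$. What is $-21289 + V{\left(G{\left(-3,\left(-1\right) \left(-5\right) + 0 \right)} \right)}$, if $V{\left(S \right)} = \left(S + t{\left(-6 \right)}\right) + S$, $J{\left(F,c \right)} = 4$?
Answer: $-21670$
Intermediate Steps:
$t{\left(Y \right)} = 1$
$G{\left(A,a \right)} = 4 + 13 A a$ ($G{\left(A,a \right)} = 13 A a + 4 = 4 + 13 A a$)
$V{\left(S \right)} = 1 + 2 S$ ($V{\left(S \right)} = \left(S + 1\right) + S = \left(1 + S\right) + S = 1 + 2 S$)
$-21289 + V{\left(G{\left(-3,\left(-1\right) \left(-5\right) + 0 \right)} \right)} = -21289 + \left(1 + 2 \left(4 + 13 \left(-3\right) \left(\left(-1\right) \left(-5\right) + 0\right)\right)\right) = -21289 + \left(1 + 2 \left(4 + 13 \left(-3\right) \left(5 + 0\right)\right)\right) = -21289 + \left(1 + 2 \left(4 + 13 \left(-3\right) 5\right)\right) = -21289 + \left(1 + 2 \left(4 - 195\right)\right) = -21289 + \left(1 + 2 \left(-191\right)\right) = -21289 + \left(1 - 382\right) = -21289 - 381 = -21670$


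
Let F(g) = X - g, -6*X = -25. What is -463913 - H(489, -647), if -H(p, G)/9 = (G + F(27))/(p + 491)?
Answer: -909281537/1960 ≈ -4.6392e+5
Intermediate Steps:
X = 25/6 (X = -1/6*(-25) = 25/6 ≈ 4.1667)
F(g) = 25/6 - g
H(p, G) = -9*(-137/6 + G)/(491 + p) (H(p, G) = -9*(G + (25/6 - 1*27))/(p + 491) = -9*(G + (25/6 - 27))/(491 + p) = -9*(G - 137/6)/(491 + p) = -9*(-137/6 + G)/(491 + p))
-463913 - H(489, -647) = -463913 - 3*(137 - 6*(-647))/(2*(491 + 489)) = -463913 - 3*(137 + 3882)/(2*980) = -463913 - 3*4019/(2*980) = -463913 - 1*12057/1960 = -463913 - 12057/1960 = -909281537/1960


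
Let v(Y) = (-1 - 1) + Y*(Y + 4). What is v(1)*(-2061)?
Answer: -6183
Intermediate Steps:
v(Y) = -2 + Y*(4 + Y)
v(1)*(-2061) = (-2 + 1**2 + 4*1)*(-2061) = (-2 + 1 + 4)*(-2061) = 3*(-2061) = -6183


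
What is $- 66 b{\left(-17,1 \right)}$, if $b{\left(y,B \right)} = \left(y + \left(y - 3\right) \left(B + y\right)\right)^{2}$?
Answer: $-6059394$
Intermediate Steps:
$b{\left(y,B \right)} = \left(y + \left(-3 + y\right) \left(B + y\right)\right)^{2}$
$- 66 b{\left(-17,1 \right)} = - 66 \left(\left(-17\right)^{2} - 3 - -34 + 1 \left(-17\right)\right)^{2} = - 66 \left(289 - 3 + 34 - 17\right)^{2} = - 66 \cdot 303^{2} = \left(-66\right) 91809 = -6059394$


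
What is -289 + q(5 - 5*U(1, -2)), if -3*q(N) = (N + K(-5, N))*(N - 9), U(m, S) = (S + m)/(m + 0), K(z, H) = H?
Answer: -887/3 ≈ -295.67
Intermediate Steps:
U(m, S) = (S + m)/m
q(N) = -2*N*(-9 + N)/3 (q(N) = -(N + N)*(N - 9)/3 = -2*N*(-9 + N)/3)
-289 + q(5 - 5*U(1, -2)) = -289 + 2*(5 - 5*(-2 + 1)/1)*(9 - (5 - 5*(-2 + 1)/1))/3 = -289 + 2*(5 - 5*(-1))*(9 - (5 - 5*(-1)))/3 = -289 + 2*(5 + 5)*(9 - (5 + 5))/3 = -289 + (2/3)*10*(9 - 1*10) = -289 + (2/3)*10*(9 - 10) = -289 + (2/3)*10*(-1) = -289 - 20/3 = -887/3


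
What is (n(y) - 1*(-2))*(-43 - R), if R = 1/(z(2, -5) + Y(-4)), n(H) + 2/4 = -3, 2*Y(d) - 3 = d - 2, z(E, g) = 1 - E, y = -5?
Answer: 639/10 ≈ 63.900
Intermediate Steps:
Y(d) = ½ + d/2 (Y(d) = 3/2 + (d - 2)/2 = 3/2 + (-2 + d)/2 = 3/2 + (-1 + d/2) = ½ + d/2)
n(H) = -7/2 (n(H) = -½ - 3 = -7/2)
R = -⅖ (R = 1/((1 - 1*2) + (½ + (½)*(-4))) = 1/((1 - 2) + (½ - 2)) = 1/(-1 - 3/2) = 1/(-5/2) = -⅖ ≈ -0.40000)
(n(y) - 1*(-2))*(-43 - R) = (-7/2 - 1*(-2))*(-43 - 1*(-⅖)) = (-7/2 + 2)*(-43 + ⅖) = -3/2*(-213/5) = 639/10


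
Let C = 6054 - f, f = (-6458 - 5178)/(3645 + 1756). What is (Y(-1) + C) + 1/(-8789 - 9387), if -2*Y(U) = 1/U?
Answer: 594573133927/98168576 ≈ 6056.7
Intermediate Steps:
f = -11636/5401 ≈ -2.1544
C = 32709290/5401 (C = 6054 - 1*(-11636/5401) = 6054 + 11636/5401 = 32709290/5401 ≈ 6056.2)
Y(U) = -1/(2*U)
(Y(-1) + C) + 1/(-8789 - 9387) = (-1/2/(-1) + 32709290/5401) + 1/(-8789 - 9387) = (-1/2*(-1) + 32709290/5401) + 1/(-18176) = (1/2 + 32709290/5401) - 1/18176 = 65423981/10802 - 1/18176 = 594573133927/98168576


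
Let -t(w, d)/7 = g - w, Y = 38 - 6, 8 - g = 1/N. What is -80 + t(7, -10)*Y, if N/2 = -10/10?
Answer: -416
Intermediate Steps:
N = -2 (N = 2*(-10/10) = 2*(-10*⅒) = 2*(-1) = -2)
g = 17/2 (g = 8 - 1/(-2) = 8 - 1*(-½) = 8 + ½ = 17/2 ≈ 8.5000)
Y = 32
t(w, d) = -119/2 + 7*w (t(w, d) = -7*(17/2 - w) = -119/2 + 7*w)
-80 + t(7, -10)*Y = -80 + (-119/2 + 7*7)*32 = -80 + (-119/2 + 49)*32 = -80 - 21/2*32 = -80 - 336 = -416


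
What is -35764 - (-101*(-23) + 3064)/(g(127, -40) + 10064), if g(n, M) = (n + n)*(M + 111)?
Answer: -1004902259/28098 ≈ -35764.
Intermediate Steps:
g(n, M) = 2*n*(111 + M) (g(n, M) = (2*n)*(111 + M) = 2*n*(111 + M))
-35764 - (-101*(-23) + 3064)/(g(127, -40) + 10064) = -35764 - (-101*(-23) + 3064)/(2*127*(111 - 40) + 10064) = -35764 - (2323 + 3064)/(2*127*71 + 10064) = -35764 - 5387/(18034 + 10064) = -35764 - 5387/28098 = -1004902259/28098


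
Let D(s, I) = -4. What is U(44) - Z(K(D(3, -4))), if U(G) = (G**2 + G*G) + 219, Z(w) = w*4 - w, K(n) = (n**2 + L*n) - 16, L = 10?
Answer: 4211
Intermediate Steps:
K(n) = -16 + n**2 + 10*n (K(n) = (n**2 + 10*n) - 16 = -16 + n**2 + 10*n)
Z(w) = 3*w (Z(w) = 4*w - w = 3*w)
U(G) = 219 + 2*G**2 (U(G) = (G**2 + G**2) + 219 = 2*G**2 + 219 = 219 + 2*G**2)
U(44) - Z(K(D(3, -4))) = (219 + 2*44**2) - 3*(-16 + (-4)**2 + 10*(-4)) = (219 + 2*1936) - 3*(-16 + 16 - 40) = (219 + 3872) - 3*(-40) = 4091 - 1*(-120) = 4091 + 120 = 4211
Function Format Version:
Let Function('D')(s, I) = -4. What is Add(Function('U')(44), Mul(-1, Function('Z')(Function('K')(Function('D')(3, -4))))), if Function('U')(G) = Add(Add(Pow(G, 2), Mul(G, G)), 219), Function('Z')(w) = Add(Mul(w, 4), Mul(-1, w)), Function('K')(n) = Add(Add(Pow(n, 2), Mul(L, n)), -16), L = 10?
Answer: 4211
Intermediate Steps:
Function('K')(n) = Add(-16, Pow(n, 2), Mul(10, n)) (Function('K')(n) = Add(Add(Pow(n, 2), Mul(10, n)), -16) = Add(-16, Pow(n, 2), Mul(10, n)))
Function('Z')(w) = Mul(3, w) (Function('Z')(w) = Add(Mul(4, w), Mul(-1, w)) = Mul(3, w))
Function('U')(G) = Add(219, Mul(2, Pow(G, 2))) (Function('U')(G) = Add(Add(Pow(G, 2), Pow(G, 2)), 219) = Add(Mul(2, Pow(G, 2)), 219) = Add(219, Mul(2, Pow(G, 2))))
Add(Function('U')(44), Mul(-1, Function('Z')(Function('K')(Function('D')(3, -4))))) = Add(Add(219, Mul(2, Pow(44, 2))), Mul(-1, Mul(3, Add(-16, Pow(-4, 2), Mul(10, -4))))) = Add(Add(219, Mul(2, 1936)), Mul(-1, Mul(3, Add(-16, 16, -40)))) = Add(Add(219, 3872), Mul(-1, Mul(3, -40))) = Add(4091, Mul(-1, -120)) = Add(4091, 120) = 4211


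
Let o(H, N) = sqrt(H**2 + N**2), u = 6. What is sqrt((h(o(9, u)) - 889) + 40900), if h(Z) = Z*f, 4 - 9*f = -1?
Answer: sqrt(360099 + 15*sqrt(13))/3 ≈ 200.04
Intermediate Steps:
f = 5/9 (f = 4/9 - 1/9*(-1) = 4/9 + 1/9 = 5/9 ≈ 0.55556)
h(Z) = 5*Z/9 (h(Z) = Z*(5/9) = 5*Z/9)
sqrt((h(o(9, u)) - 889) + 40900) = sqrt((5*sqrt(9**2 + 6**2)/9 - 889) + 40900) = sqrt((5*sqrt(81 + 36)/9 - 889) + 40900) = sqrt((5*sqrt(117)/9 - 889) + 40900) = sqrt((5*(3*sqrt(13))/9 - 889) + 40900) = sqrt((5*sqrt(13)/3 - 889) + 40900) = sqrt((-889 + 5*sqrt(13)/3) + 40900) = sqrt(40011 + 5*sqrt(13)/3)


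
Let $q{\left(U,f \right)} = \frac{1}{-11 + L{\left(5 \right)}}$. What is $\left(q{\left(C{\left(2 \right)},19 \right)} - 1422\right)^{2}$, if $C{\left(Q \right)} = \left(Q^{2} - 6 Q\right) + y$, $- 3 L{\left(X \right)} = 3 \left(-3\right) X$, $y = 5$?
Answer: $\frac{32341969}{16} \approx 2.0214 \cdot 10^{6}$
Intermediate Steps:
$L{\left(X \right)} = 3 X$ ($L{\left(X \right)} = - \frac{3 \left(-3\right) X}{3} = - \frac{\left(-9\right) X}{3} = 3 X$)
$C{\left(Q \right)} = 5 + Q^{2} - 6 Q$ ($C{\left(Q \right)} = \left(Q^{2} - 6 Q\right) + 5 = 5 + Q^{2} - 6 Q$)
$q{\left(U,f \right)} = \frac{1}{4}$ ($q{\left(U,f \right)} = \frac{1}{-11 + 3 \cdot 5} = \frac{1}{-11 + 15} = \frac{1}{4}$)
$\left(q{\left(C{\left(2 \right)},19 \right)} - 1422\right)^{2} = \left(\frac{1}{4} - 1422\right)^{2} = \left(- \frac{5687}{4}\right)^{2} = \frac{32341969}{16}$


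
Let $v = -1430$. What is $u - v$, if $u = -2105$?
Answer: $-675$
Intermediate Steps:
$u - v = -2105 - -1430 = -2105 + 1430 = -675$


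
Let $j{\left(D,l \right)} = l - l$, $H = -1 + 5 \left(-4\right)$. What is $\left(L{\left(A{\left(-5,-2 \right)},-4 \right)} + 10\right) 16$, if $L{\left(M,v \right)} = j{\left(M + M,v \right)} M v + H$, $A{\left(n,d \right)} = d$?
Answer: $-176$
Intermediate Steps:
$H = -21$ ($H = -1 - 20 = -21$)
$j{\left(D,l \right)} = 0$
$L{\left(M,v \right)} = -21$ ($L{\left(M,v \right)} = 0 M v - 21 = 0 v - 21 = 0 - 21 = -21$)
$\left(L{\left(A{\left(-5,-2 \right)},-4 \right)} + 10\right) 16 = \left(-21 + 10\right) 16 = \left(-11\right) 16 = -176$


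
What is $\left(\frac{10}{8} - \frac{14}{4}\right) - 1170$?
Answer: $- \frac{4689}{4} \approx -1172.3$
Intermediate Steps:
$\left(\frac{10}{8} - \frac{14}{4}\right) - 1170 = \left(10 \cdot \frac{1}{8} - \frac{7}{2}\right) - 1170 = \left(\frac{5}{4} - \frac{7}{2}\right) - 1170 = - \frac{9}{4} - 1170 = - \frac{4689}{4}$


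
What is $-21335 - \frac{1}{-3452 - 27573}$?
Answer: $- \frac{661918374}{31025} \approx -21335.0$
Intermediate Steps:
$-21335 - \frac{1}{-3452 - 27573} = -21335 - \frac{1}{-31025} = -21335 - - \frac{1}{31025} = -21335 + \frac{1}{31025} = - \frac{661918374}{31025}$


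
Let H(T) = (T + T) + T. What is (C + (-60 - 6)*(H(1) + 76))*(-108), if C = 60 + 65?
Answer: 549612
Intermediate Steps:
C = 125
H(T) = 3*T (H(T) = 2*T + T = 3*T)
(C + (-60 - 6)*(H(1) + 76))*(-108) = (125 + (-60 - 6)*(3*1 + 76))*(-108) = (125 - 66*(3 + 76))*(-108) = (125 - 66*79)*(-108) = (125 - 5214)*(-108) = -5089*(-108) = 549612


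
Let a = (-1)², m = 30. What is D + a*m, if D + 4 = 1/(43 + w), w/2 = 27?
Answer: 2523/97 ≈ 26.010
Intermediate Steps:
w = 54 (w = 2*27 = 54)
a = 1
D = -387/97 (D = -4 + 1/(43 + 54) = -4 + 1/97 = -387/97 ≈ -3.9897)
D + a*m = -387/97 + 1*30 = -387/97 + 30 = 2523/97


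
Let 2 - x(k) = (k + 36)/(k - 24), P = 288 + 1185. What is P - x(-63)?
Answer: 42668/29 ≈ 1471.3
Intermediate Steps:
P = 1473
x(k) = 2 - (36 + k)/(-24 + k) (x(k) = 2 - (k + 36)/(k - 24) = 2 - (36 + k)/(-24 + k))
P - x(-63) = 1473 - (-84 - 63)/(-24 - 63) = 1473 - (-147)/(-87) = 1473 - (-1)*(-147)/87 = 1473 - 1*49/29 = 1473 - 49/29 = 42668/29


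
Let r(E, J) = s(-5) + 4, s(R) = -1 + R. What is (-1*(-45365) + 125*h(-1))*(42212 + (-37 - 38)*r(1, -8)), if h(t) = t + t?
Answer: 1911161630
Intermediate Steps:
h(t) = 2*t
r(E, J) = -2 (r(E, J) = (-1 - 5) + 4 = -6 + 4 = -2)
(-1*(-45365) + 125*h(-1))*(42212 + (-37 - 38)*r(1, -8)) = (-1*(-45365) + 125*(2*(-1)))*(42212 + (-37 - 38)*(-2)) = (45365 + 125*(-2))*(42212 - 75*(-2)) = (45365 - 250)*(42212 + 150) = 45115*42362 = 1911161630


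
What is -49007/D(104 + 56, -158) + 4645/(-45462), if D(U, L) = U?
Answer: -1114349717/3636960 ≈ -306.40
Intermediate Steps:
-49007/D(104 + 56, -158) + 4645/(-45462) = -49007/(104 + 56) + 4645/(-45462) = -49007/160 + 4645*(-1/45462) = -49007*1/160 - 4645/45462 = -49007/160 - 4645/45462 = -1114349717/3636960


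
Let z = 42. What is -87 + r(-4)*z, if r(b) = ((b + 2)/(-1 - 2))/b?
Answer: -94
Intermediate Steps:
r(b) = (-2/3 - b/3)/b (r(b) = ((2 + b)/(-3))/b = ((2 + b)*(-1/3))/b = (-2/3 - b/3)/b)
-87 + r(-4)*z = -87 + ((1/3)*(-2 - 1*(-4))/(-4))*42 = -87 + ((1/3)*(-1/4)*(-2 + 4))*42 = -87 + ((1/3)*(-1/4)*2)*42 = -87 - 1/6*42 = -87 - 7 = -94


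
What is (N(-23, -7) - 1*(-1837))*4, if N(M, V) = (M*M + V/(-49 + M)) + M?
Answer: 168703/18 ≈ 9372.4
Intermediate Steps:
N(M, V) = M + M² + V/(-49 + M) (N(M, V) = (M² + V/(-49 + M)) + M = M + M² + V/(-49 + M))
(N(-23, -7) - 1*(-1837))*4 = ((-7 + (-23)³ - 49*(-23) - 48*(-23)²)/(-49 - 23) - 1*(-1837))*4 = ((-7 - 12167 + 1127 - 48*529)/(-72) + 1837)*4 = (-(-7 - 12167 + 1127 - 25392)/72 + 1837)*4 = (-1/72*(-36439) + 1837)*4 = (36439/72 + 1837)*4 = (168703/72)*4 = 168703/18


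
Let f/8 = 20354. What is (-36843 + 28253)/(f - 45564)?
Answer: -4295/58634 ≈ -0.073251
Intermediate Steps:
f = 162832 (f = 8*20354 = 162832)
(-36843 + 28253)/(f - 45564) = (-36843 + 28253)/(162832 - 45564) = -8590/117268 = -8590*1/117268 = -4295/58634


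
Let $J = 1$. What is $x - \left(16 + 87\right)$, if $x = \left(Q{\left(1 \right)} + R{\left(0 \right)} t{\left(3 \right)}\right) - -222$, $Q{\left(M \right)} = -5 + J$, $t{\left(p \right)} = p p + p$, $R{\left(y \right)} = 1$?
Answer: $127$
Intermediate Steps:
$t{\left(p \right)} = p + p^{2}$ ($t{\left(p \right)} = p^{2} + p = p + p^{2}$)
$Q{\left(M \right)} = -4$ ($Q{\left(M \right)} = -5 + 1 = -4$)
$x = 230$ ($x = \left(-4 + 1 \cdot 3 \left(1 + 3\right)\right) - -222 = \left(-4 + 1 \cdot 3 \cdot 4\right) + 222 = \left(-4 + 1 \cdot 12\right) + 222 = \left(-4 + 12\right) + 222 = 8 + 222 = 230$)
$x - \left(16 + 87\right) = 230 - \left(16 + 87\right) = 230 - 103 = 127$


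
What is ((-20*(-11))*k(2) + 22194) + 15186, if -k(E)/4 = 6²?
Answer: 5700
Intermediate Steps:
k(E) = -144 (k(E) = -4*6² = -4*36 = -144)
((-20*(-11))*k(2) + 22194) + 15186 = (-20*(-11)*(-144) + 22194) + 15186 = (220*(-144) + 22194) + 15186 = (-31680 + 22194) + 15186 = -9486 + 15186 = 5700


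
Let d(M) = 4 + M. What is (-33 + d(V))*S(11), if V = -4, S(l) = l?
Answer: -363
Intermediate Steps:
(-33 + d(V))*S(11) = (-33 + (4 - 4))*11 = (-33 + 0)*11 = -33*11 = -363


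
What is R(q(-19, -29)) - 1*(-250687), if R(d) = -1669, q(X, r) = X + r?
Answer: 249018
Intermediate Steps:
R(q(-19, -29)) - 1*(-250687) = -1669 - 1*(-250687) = -1669 + 250687 = 249018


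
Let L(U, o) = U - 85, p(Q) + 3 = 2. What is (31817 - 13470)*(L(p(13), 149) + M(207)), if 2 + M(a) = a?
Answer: 2183293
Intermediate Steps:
p(Q) = -1 (p(Q) = -3 + 2 = -1)
M(a) = -2 + a
L(U, o) = -85 + U
(31817 - 13470)*(L(p(13), 149) + M(207)) = (31817 - 13470)*((-85 - 1) + (-2 + 207)) = 18347*(-86 + 205) = 18347*119 = 2183293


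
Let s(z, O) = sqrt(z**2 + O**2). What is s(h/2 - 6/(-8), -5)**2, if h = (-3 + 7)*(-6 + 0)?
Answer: 2425/16 ≈ 151.56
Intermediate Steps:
h = -24 (h = 4*(-6) = -24)
s(z, O) = sqrt(O**2 + z**2)
s(h/2 - 6/(-8), -5)**2 = (sqrt((-5)**2 + (-24/2 - 6/(-8))**2))**2 = (sqrt(25 + (-24*1/2 - 6*(-1/8))**2))**2 = (sqrt(25 + (-12 + 3/4)**2))**2 = (sqrt(25 + (-45/4)**2))**2 = (sqrt(25 + 2025/16))**2 = (sqrt(2425/16))**2 = (5*sqrt(97)/4)**2 = 2425/16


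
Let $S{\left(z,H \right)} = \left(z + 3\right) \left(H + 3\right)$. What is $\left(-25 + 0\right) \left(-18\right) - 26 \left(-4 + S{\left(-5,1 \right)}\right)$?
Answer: $762$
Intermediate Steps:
$S{\left(z,H \right)} = \left(3 + H\right) \left(3 + z\right)$ ($S{\left(z,H \right)} = \left(3 + z\right) \left(3 + H\right) = \left(3 + H\right) \left(3 + z\right)$)
$\left(-25 + 0\right) \left(-18\right) - 26 \left(-4 + S{\left(-5,1 \right)}\right) = \left(-25 + 0\right) \left(-18\right) - 26 \left(-4 + \left(9 + 3 \cdot 1 + 3 \left(-5\right) + 1 \left(-5\right)\right)\right) = \left(-25\right) \left(-18\right) - 26 \left(-4 + \left(9 + 3 - 15 - 5\right)\right) = 450 - 26 \left(-4 - 8\right) = 450 - 26 \left(-12\right) = 450 - -312 = 450 + 312 = 762$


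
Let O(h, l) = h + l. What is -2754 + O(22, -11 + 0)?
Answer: -2743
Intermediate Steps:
-2754 + O(22, -11 + 0) = -2754 + (22 + (-11 + 0)) = -2754 + (22 - 11) = -2754 + 11 = -2743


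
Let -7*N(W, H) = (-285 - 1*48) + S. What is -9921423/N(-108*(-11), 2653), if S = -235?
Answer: -69449961/568 ≈ -1.2227e+5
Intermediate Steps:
N(W, H) = 568/7 (N(W, H) = -((-285 - 1*48) - 235)/7 = -((-285 - 48) - 235)/7 = -(-333 - 235)/7 = -⅐*(-568) = 568/7)
-9921423/N(-108*(-11), 2653) = -9921423/568/7 = -9921423*7/568 = -69449961/568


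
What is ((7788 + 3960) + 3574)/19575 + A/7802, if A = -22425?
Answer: -319427131/152724150 ≈ -2.0915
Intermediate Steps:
((7788 + 3960) + 3574)/19575 + A/7802 = ((7788 + 3960) + 3574)/19575 - 22425/7802 = (11748 + 3574)*(1/19575) - 22425*1/7802 = 15322*(1/19575) - 22425/7802 = 15322/19575 - 22425/7802 = -319427131/152724150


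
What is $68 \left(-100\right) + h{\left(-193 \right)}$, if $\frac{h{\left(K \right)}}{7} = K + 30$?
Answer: $-7941$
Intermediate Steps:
$h{\left(K \right)} = 210 + 7 K$ ($h{\left(K \right)} = 7 \left(K + 30\right) = 7 \left(30 + K\right) = 210 + 7 K$)
$68 \left(-100\right) + h{\left(-193 \right)} = 68 \left(-100\right) + \left(210 + 7 \left(-193\right)\right) = -6800 + \left(210 - 1351\right) = -6800 - 1141 = -7941$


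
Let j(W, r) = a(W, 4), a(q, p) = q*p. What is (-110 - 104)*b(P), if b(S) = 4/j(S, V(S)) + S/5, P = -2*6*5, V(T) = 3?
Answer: 77147/30 ≈ 2571.6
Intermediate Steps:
a(q, p) = p*q
j(W, r) = 4*W
P = -60 (P = -12*5 = -60)
b(S) = 1/S + S/5 (b(S) = 4/((4*S)) + S/5 = 4*(1/(4*S)) + S*(⅕) = 1/S + S/5)
(-110 - 104)*b(P) = (-110 - 104)*(1/(-60) + (⅕)*(-60)) = -214*(-1/60 - 12) = -214*(-721/60) = 77147/30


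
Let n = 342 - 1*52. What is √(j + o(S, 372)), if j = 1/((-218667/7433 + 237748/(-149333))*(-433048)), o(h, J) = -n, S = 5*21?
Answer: I*√16108927847515338697399213903663590/7453054882037380 ≈ 17.029*I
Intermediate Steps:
S = 105
n = 290 (n = 342 - 52 = 290)
o(h, J) = -290 (o(h, J) = -1*290 = -290)
j = 1109992189/14906109764074760 (j = -1/433048/(-218667*1/7433 + 237748*(-1/149333)) = -1/433048/(-218667/7433 - 237748/149333) = -1/433048/(-34421379995/1109992189) = -1109992189/34421379995*(-1/433048) = 1109992189/14906109764074760 ≈ 7.4466e-8)
√(j + o(S, 372)) = √(1109992189/14906109764074760 - 290) = √(-4322771830471688211/14906109764074760) = I*√16108927847515338697399213903663590/7453054882037380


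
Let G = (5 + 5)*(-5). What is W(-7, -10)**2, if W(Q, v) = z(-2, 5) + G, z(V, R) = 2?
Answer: 2304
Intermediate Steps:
G = -50 (G = 10*(-5) = -50)
W(Q, v) = -48 (W(Q, v) = 2 - 50 = -48)
W(-7, -10)**2 = (-48)**2 = 2304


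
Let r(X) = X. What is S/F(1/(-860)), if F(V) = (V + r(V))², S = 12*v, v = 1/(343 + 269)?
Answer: 184900/51 ≈ 3625.5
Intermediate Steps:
v = 1/612 ≈ 0.0016340
S = 1/51 (S = 12*(1/612) = 1/51 ≈ 0.019608)
F(V) = 4*V² (F(V) = (V + V)² = (2*V)² = 4*V²)
S/F(1/(-860)) = 1/(51*((4*(1/(-860))²))) = 1/(51*((4*(-1/860)²))) = 1/(51*((4*(1/739600)))) = 1/(51*(1/184900)) = (1/51)*184900 = 184900/51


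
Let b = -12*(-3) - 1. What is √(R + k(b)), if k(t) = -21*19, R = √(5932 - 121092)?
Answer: √(-399 + 2*I*√28790) ≈ 7.8992 + 21.48*I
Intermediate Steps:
R = 2*I*√28790 (R = √(-115160) = 2*I*√28790 ≈ 339.35*I)
b = 35 (b = 36 - 1 = 35)
k(t) = -399
√(R + k(b)) = √(2*I*√28790 - 399) = √(-399 + 2*I*√28790)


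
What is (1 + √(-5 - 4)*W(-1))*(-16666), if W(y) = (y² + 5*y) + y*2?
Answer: -16666 + 299988*I ≈ -16666.0 + 2.9999e+5*I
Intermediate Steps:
W(y) = y² + 7*y (W(y) = (y² + 5*y) + 2*y = y² + 7*y)
(1 + √(-5 - 4)*W(-1))*(-16666) = (1 + √(-5 - 4)*(-(7 - 1)))*(-16666) = (1 + √(-9)*(-1*6))*(-16666) = (1 + (3*I)*(-6))*(-16666) = (1 - 18*I)*(-16666) = -16666 + 299988*I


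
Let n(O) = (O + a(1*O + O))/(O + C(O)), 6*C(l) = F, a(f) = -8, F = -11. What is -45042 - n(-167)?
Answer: -45628596/1013 ≈ -45043.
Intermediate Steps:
C(l) = -11/6 (C(l) = (1/6)*(-11) = -11/6)
n(O) = (-8 + O)/(-11/6 + O) (n(O) = (O - 8)/(O - 11/6) = (-8 + O)/(-11/6 + O))
-45042 - n(-167) = -45042 - 6*(-8 - 167)/(-11 + 6*(-167)) = -45042 - 6*(-175)/(-11 - 1002) = -45042 - 6*(-175)/(-1013) = -45042 - 6*(-1)*(-175)/1013 = -45042 - 1*1050/1013 = -45042 - 1050/1013 = -45628596/1013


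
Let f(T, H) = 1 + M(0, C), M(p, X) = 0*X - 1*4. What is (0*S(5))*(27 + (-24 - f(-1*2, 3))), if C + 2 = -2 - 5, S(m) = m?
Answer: 0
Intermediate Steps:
C = -9 (C = -2 + (-2 - 5) = -2 - 7 = -9)
M(p, X) = -4 (M(p, X) = 0 - 4 = -4)
f(T, H) = -3 (f(T, H) = 1 - 4 = -3)
(0*S(5))*(27 + (-24 - f(-1*2, 3))) = (0*5)*(27 + (-24 - 1*(-3))) = 0*(27 + (-24 + 3)) = 0*(27 - 21) = 0*6 = 0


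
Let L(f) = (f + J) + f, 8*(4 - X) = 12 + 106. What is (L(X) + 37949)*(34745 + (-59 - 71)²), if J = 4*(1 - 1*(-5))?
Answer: 3920010435/2 ≈ 1.9600e+9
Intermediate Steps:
X = -43/4 (X = 4 - (12 + 106)/8 = 4 - ⅛*118 = 4 - 59/4 = -43/4 ≈ -10.750)
J = 24 (J = 4*(1 + 5) = 4*6 = 24)
L(f) = 24 + 2*f (L(f) = (f + 24) + f = (24 + f) + f = 24 + 2*f)
(L(X) + 37949)*(34745 + (-59 - 71)²) = ((24 + 2*(-43/4)) + 37949)*(34745 + (-59 - 71)²) = ((24 - 43/2) + 37949)*(34745 + (-130)²) = (5/2 + 37949)*(34745 + 16900) = (75903/2)*51645 = 3920010435/2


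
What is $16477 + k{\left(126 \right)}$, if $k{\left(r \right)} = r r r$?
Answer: $2016853$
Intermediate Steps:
$k{\left(r \right)} = r^{3}$ ($k{\left(r \right)} = r^{2} r = r^{3}$)
$16477 + k{\left(126 \right)} = 16477 + 126^{3} = 16477 + 2000376 = 2016853$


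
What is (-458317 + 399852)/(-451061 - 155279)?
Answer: 11693/121268 ≈ 0.096423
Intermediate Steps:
(-458317 + 399852)/(-451061 - 155279) = -58465/(-606340) = -58465*(-1/606340) = 11693/121268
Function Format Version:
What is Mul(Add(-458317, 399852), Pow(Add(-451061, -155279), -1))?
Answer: Rational(11693, 121268) ≈ 0.096423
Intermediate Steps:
Mul(Add(-458317, 399852), Pow(Add(-451061, -155279), -1)) = Mul(-58465, Pow(-606340, -1)) = Mul(-58465, Rational(-1, 606340)) = Rational(11693, 121268)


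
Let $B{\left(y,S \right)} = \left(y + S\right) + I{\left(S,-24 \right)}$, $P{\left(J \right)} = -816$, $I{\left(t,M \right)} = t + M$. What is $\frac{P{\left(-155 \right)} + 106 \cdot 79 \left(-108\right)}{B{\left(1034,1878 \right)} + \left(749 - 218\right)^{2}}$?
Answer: $- \frac{905208}{286727} \approx -3.157$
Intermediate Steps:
$I{\left(t,M \right)} = M + t$
$B{\left(y,S \right)} = -24 + y + 2 S$ ($B{\left(y,S \right)} = \left(y + S\right) + \left(-24 + S\right) = \left(S + y\right) + \left(-24 + S\right) = -24 + y + 2 S$)
$\frac{P{\left(-155 \right)} + 106 \cdot 79 \left(-108\right)}{B{\left(1034,1878 \right)} + \left(749 - 218\right)^{2}} = \frac{-816 + 106 \cdot 79 \left(-108\right)}{\left(-24 + 1034 + 2 \cdot 1878\right) + \left(749 - 218\right)^{2}} = \frac{-816 + 8374 \left(-108\right)}{\left(-24 + 1034 + 3756\right) + 531^{2}} = \frac{-816 - 904392}{4766 + 281961} = - \frac{905208}{286727}$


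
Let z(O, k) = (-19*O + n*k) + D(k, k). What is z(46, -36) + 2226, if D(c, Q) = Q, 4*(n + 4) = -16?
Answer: 1604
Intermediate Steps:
n = -8 (n = -4 + (1/4)*(-16) = -4 - 4 = -8)
z(O, k) = -19*O - 7*k (z(O, k) = (-19*O - 8*k) + k = -19*O - 7*k)
z(46, -36) + 2226 = (-19*46 - 7*(-36)) + 2226 = (-874 + 252) + 2226 = -622 + 2226 = 1604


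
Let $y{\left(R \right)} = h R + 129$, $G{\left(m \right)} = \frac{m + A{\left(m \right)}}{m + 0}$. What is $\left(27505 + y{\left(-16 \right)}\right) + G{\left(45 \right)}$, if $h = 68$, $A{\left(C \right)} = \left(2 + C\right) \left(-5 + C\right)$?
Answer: $\frac{239299}{9} \approx 26589.0$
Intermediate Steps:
$A{\left(C \right)} = \left(-5 + C\right) \left(2 + C\right)$
$G{\left(m \right)} = \frac{-10 + m^{2} - 2 m}{m}$ ($G{\left(m \right)} = \frac{m - \left(10 - m^{2} + 3 m\right)}{m + 0} = \frac{-10 + m^{2} - 2 m}{m}$)
$y{\left(R \right)} = 129 + 68 R$ ($y{\left(R \right)} = 68 R + 129 = 129 + 68 R$)
$\left(27505 + y{\left(-16 \right)}\right) + G{\left(45 \right)} = \left(27505 + \left(129 + 68 \left(-16\right)\right)\right) - \left(-43 + \frac{2}{9}\right) = \left(27505 + \left(129 - 1088\right)\right) - - \frac{385}{9} = \left(27505 - 959\right) - - \frac{385}{9} = 26546 + \frac{385}{9} = \frac{239299}{9}$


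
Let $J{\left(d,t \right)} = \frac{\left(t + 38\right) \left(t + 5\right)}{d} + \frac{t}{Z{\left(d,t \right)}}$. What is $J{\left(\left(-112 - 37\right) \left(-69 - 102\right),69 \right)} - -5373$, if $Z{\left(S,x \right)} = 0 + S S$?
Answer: $\frac{1162747626428}{216393147} \approx 5373.3$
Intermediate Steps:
$Z{\left(S,x \right)} = S^{2}$ ($Z{\left(S,x \right)} = 0 + S^{2} = S^{2}$)
$J{\left(d,t \right)} = \frac{t}{d^{2}} + \frac{\left(5 + t\right) \left(38 + t\right)}{d}$ ($J{\left(d,t \right)} = \frac{\left(t + 38\right) \left(t + 5\right)}{d} + \frac{t}{d^{2}} = \frac{\left(38 + t\right) \left(5 + t\right)}{d} + \frac{t}{d^{2}} = \frac{\left(5 + t\right) \left(38 + t\right)}{d} + \frac{t}{d^{2}} = \frac{t}{d^{2}} + \frac{\left(5 + t\right) \left(38 + t\right)}{d}$)
$J{\left(\left(-112 - 37\right) \left(-69 - 102\right),69 \right)} - -5373 = \frac{69 + \left(-112 - 37\right) \left(-69 - 102\right) \left(190 + 69^{2} + 43 \cdot 69\right)}{\left(-112 - 37\right)^{2} \left(-69 - 102\right)^{2}} - -5373 = \frac{69 + \left(-149\right) \left(-171\right) \left(190 + 4761 + 2967\right)}{649179441} + 5373 = \frac{69 + 25479 \cdot 7918}{649179441} + 5373 = \frac{69 + 201742722}{649179441} + 5373 = \frac{1}{649179441} \cdot 201742791 + 5373 = \frac{67247597}{216393147} + 5373 = \frac{1162747626428}{216393147}$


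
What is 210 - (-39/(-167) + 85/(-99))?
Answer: 3482264/16533 ≈ 210.63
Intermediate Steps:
210 - (-39/(-167) + 85/(-99)) = 210 - (-39*(-1/167) + 85*(-1/99)) = 210 - (39/167 - 85/99) = 210 - 1*(-10334/16533) = 210 + 10334/16533 = 3482264/16533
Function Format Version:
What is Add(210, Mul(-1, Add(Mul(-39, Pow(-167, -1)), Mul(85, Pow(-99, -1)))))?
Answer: Rational(3482264, 16533) ≈ 210.63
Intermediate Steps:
Add(210, Mul(-1, Add(Mul(-39, Pow(-167, -1)), Mul(85, Pow(-99, -1))))) = Add(210, Mul(-1, Add(Mul(-39, Rational(-1, 167)), Mul(85, Rational(-1, 99))))) = Add(210, Mul(-1, Add(Rational(39, 167), Rational(-85, 99)))) = Add(210, Mul(-1, Rational(-10334, 16533))) = Add(210, Rational(10334, 16533)) = Rational(3482264, 16533)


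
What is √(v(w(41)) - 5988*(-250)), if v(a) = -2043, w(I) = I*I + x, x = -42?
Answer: √1494957 ≈ 1222.7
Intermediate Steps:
w(I) = -42 + I² (w(I) = I*I - 42 = I² - 42 = -42 + I²)
√(v(w(41)) - 5988*(-250)) = √(-2043 - 5988*(-250)) = √(-2043 + 1497000) = √1494957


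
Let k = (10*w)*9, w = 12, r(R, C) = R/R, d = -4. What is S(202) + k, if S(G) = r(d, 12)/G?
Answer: 218161/202 ≈ 1080.0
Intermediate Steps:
r(R, C) = 1
S(G) = 1/G
k = 1080 (k = (10*12)*9 = 120*9 = 1080)
S(202) + k = 1/202 + 1080 = 218161/202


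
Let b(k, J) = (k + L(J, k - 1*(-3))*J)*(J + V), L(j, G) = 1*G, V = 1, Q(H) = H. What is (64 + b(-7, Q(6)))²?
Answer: 23409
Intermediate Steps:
L(j, G) = G
b(k, J) = (1 + J)*(k + J*(3 + k)) (b(k, J) = (k + (k - 1*(-3))*J)*(J + 1) = (k + (k + 3)*J)*(1 + J) = (k + (3 + k)*J)*(1 + J) = (k + J*(3 + k))*(1 + J) = (1 + J)*(k + J*(3 + k)))
(64 + b(-7, Q(6)))² = (64 + (-7 + 6*(-7) + 6*(3 - 7) + 6²*(3 - 7)))² = (64 + (-7 - 42 + 6*(-4) + 36*(-4)))² = (64 + (-7 - 42 - 24 - 144))² = (64 - 217)² = (-153)² = 23409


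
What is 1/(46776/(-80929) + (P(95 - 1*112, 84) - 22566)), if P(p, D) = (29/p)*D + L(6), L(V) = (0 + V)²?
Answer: -1375793/31194554526 ≈ -4.4104e-5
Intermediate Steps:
L(V) = V²
P(p, D) = 36 + 29*D/p (P(p, D) = (29/p)*D + 6² = 29*D/p + 36 = 36 + 29*D/p)
1/(46776/(-80929) + (P(95 - 1*112, 84) - 22566)) = 1/(46776/(-80929) + ((36 + 29*84/(95 - 1*112)) - 22566)) = 1/(46776*(-1/80929) + ((36 + 29*84/(95 - 112)) - 22566)) = 1/(-46776/80929 + ((36 + 29*84/(-17)) - 22566)) = 1/(-46776/80929 + ((36 + 29*84*(-1/17)) - 22566)) = 1/(-46776/80929 + ((36 - 2436/17) - 22566)) = 1/(-46776/80929 + (-1824/17 - 22566)) = 1/(-46776/80929 - 385446/17) = 1/(-31194554526/1375793) = -1375793/31194554526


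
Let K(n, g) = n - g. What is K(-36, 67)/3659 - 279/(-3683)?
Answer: 641512/13476097 ≈ 0.047604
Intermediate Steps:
K(-36, 67)/3659 - 279/(-3683) = (-36 - 1*67)/3659 - 279/(-3683) = (-36 - 67)*(1/3659) - 279*(-1/3683) = -103*1/3659 + 279/3683 = -103/3659 + 279/3683 = 641512/13476097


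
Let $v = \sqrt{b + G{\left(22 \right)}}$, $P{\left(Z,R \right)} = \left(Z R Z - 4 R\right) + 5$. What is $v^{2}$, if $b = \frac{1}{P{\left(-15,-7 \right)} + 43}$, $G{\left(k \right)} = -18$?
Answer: $- \frac{26983}{1499} \approx -18.001$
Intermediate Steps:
$P{\left(Z,R \right)} = 5 - 4 R + R Z^{2}$ ($P{\left(Z,R \right)} = \left(R Z Z - 4 R\right) + 5 = \left(R Z^{2} - 4 R\right) + 5 = \left(- 4 R + R Z^{2}\right) + 5 = 5 - 4 R + R Z^{2}$)
$b = - \frac{1}{1499}$ ($b = \frac{1}{\left(5 - -28 - 7 \left(-15\right)^{2}\right) + 43} = \frac{1}{\left(5 + 28 - 1575\right) + 43} = \frac{1}{-1542 + 43} = \frac{1}{-1499} = - \frac{1}{1499} \approx -0.00066711$)
$v = \frac{11 i \sqrt{334277}}{1499}$ ($v = \sqrt{- \frac{1}{1499} - 18} = \sqrt{- \frac{26983}{1499}} = \frac{11 i \sqrt{334277}}{1499} \approx 4.2427 i$)
$v^{2} = \left(\frac{11 i \sqrt{334277}}{1499}\right)^{2} = - \frac{26983}{1499}$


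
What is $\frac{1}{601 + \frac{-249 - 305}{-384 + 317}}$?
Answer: $\frac{67}{40821} \approx 0.0016413$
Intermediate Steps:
$\frac{1}{601 + \frac{-249 - 305}{-384 + 317}} = \frac{1}{601 - \frac{554}{-67}} = \frac{1}{601 - - \frac{554}{67}} = \frac{1}{601 + \frac{554}{67}} = \frac{1}{\frac{40821}{67}} = \frac{67}{40821}$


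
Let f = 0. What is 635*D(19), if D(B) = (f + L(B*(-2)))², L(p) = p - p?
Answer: 0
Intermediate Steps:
L(p) = 0
D(B) = 0 (D(B) = (0 + 0)² = 0² = 0)
635*D(19) = 635*0 = 0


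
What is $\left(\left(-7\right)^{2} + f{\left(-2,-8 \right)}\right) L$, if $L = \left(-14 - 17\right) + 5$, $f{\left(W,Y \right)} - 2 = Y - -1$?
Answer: $-1144$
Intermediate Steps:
$f{\left(W,Y \right)} = 3 + Y$ ($f{\left(W,Y \right)} = 2 + \left(Y - -1\right) = 2 + \left(Y + 1\right) = 2 + \left(1 + Y\right) = 3 + Y$)
$L = -26$ ($L = -31 + 5 = -26$)
$\left(\left(-7\right)^{2} + f{\left(-2,-8 \right)}\right) L = \left(\left(-7\right)^{2} + \left(3 - 8\right)\right) \left(-26\right) = \left(49 - 5\right) \left(-26\right) = 44 \left(-26\right) = -1144$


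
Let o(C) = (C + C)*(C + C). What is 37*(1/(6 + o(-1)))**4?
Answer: 37/10000 ≈ 0.0037000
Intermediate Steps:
o(C) = 4*C**2 (o(C) = (2*C)*(2*C) = 4*C**2)
37*(1/(6 + o(-1)))**4 = 37*(1/(6 + 4*(-1)**2))**4 = 37*(1/(6 + 4*1))**4 = 37*(1/(6 + 4))**4 = 37*(1/10)**4 = 37*(1/10000) = 37/10000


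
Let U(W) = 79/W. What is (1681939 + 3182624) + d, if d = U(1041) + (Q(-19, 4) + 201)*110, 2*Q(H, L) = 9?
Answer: 5087541967/1041 ≈ 4.8872e+6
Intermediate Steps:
Q(H, L) = 9/2 (Q(H, L) = (½)*9 = 9/2)
d = 23531884/1041 (d = 79/1041 + (9/2 + 201)*110 = 79*(1/1041) + (411/2)*110 = 79/1041 + 22605 = 23531884/1041 ≈ 22605.)
(1681939 + 3182624) + d = (1681939 + 3182624) + 23531884/1041 = 4864563 + 23531884/1041 = 5087541967/1041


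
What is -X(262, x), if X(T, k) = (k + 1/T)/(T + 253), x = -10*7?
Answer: 18339/134930 ≈ 0.13591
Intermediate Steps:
x = -70
X(T, k) = (k + 1/T)/(253 + T)
-X(262, x) = -(1 + 262*(-70))/(262*(253 + 262)) = -(1 - 18340)/(262*515) = -(-18339)/(262*515) = -1*(-18339/134930) = 18339/134930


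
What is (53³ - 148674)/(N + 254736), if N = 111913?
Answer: 203/366649 ≈ 0.00055366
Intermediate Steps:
(53³ - 148674)/(N + 254736) = (53³ - 148674)/(111913 + 254736) = (148877 - 148674)/366649 = 203*(1/366649) = 203/366649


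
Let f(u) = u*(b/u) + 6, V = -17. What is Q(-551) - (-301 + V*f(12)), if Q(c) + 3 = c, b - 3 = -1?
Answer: -117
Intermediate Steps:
b = 2 (b = 3 - 1 = 2)
Q(c) = -3 + c
f(u) = 8 (f(u) = u*(2/u) + 6 = 2 + 6 = 8)
Q(-551) - (-301 + V*f(12)) = (-3 - 551) - (-301 - 17*8) = -554 - (-301 - 136) = -554 - 1*(-437) = -554 + 437 = -117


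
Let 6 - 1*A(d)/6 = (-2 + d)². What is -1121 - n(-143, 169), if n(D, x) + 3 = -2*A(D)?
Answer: -253346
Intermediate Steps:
A(d) = 36 - 6*(-2 + d)²
n(D, x) = -75 + 12*(-2 + D)² (n(D, x) = -3 - 2*(36 - 6*(-2 + D)²) = -3 + (-72 + 12*(-2 + D)²) = -75 + 12*(-2 + D)²)
-1121 - n(-143, 169) = -1121 - (-75 + 12*(-2 - 143)²) = -1121 - (-75 + 12*(-145)²) = -1121 - (-75 + 12*21025) = -1121 - (-75 + 252300) = -1121 - 1*252225 = -1121 - 252225 = -253346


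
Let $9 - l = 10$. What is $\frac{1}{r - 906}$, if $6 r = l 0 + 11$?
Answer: $- \frac{6}{5425} \approx -0.001106$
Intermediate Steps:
$l = -1$ ($l = 9 - 10 = -1$)
$r = \frac{11}{6}$ ($r = \frac{\left(-1\right) 0 + 11}{6} = \frac{0 + 11}{6} = \frac{1}{6} \cdot 11 = \frac{11}{6} \approx 1.8333$)
$\frac{1}{r - 906} = \frac{1}{\frac{11}{6} - 906} = \frac{1}{- \frac{5425}{6}} = - \frac{6}{5425}$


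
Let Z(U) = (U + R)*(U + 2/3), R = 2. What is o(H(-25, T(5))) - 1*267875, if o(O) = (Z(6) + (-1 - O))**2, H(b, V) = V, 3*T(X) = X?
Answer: -2387771/9 ≈ -2.6531e+5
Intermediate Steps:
T(X) = X/3
Z(U) = (2 + U)*(2/3 + U) (Z(U) = (U + 2)*(U + 2/3) = (2 + U)*(U + 2*(1/3)) = (2 + U)*(U + 2/3) = (2 + U)*(2/3 + U))
o(O) = (157/3 - O)**2 (o(O) = ((4/3 + 6**2 + (8/3)*6) + (-1 - O))**2 = ((4/3 + 36 + 16) + (-1 - O))**2 = (160/3 + (-1 - O))**2 = (157/3 - O)**2)
o(H(-25, T(5))) - 1*267875 = (-157 + 3*((1/3)*5))**2/9 - 1*267875 = (-157 + 3*(5/3))**2/9 - 267875 = (-157 + 5)**2/9 - 267875 = (1/9)*(-152)**2 - 267875 = (1/9)*23104 - 267875 = 23104/9 - 267875 = -2387771/9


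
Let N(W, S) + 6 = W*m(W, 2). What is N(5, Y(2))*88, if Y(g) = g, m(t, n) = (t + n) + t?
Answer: 4752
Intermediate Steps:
m(t, n) = n + 2*t (m(t, n) = (n + t) + t = n + 2*t)
N(W, S) = -6 + W*(2 + 2*W)
N(5, Y(2))*88 = (-6 + 2*5*(1 + 5))*88 = (-6 + 2*5*6)*88 = (-6 + 60)*88 = 54*88 = 4752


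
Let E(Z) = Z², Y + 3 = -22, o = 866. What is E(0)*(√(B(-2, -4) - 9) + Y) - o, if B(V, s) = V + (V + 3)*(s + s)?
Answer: -866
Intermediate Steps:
Y = -25 (Y = -3 - 22 = -25)
B(V, s) = V + 2*s*(3 + V) (B(V, s) = V + (3 + V)*(2*s) = V + 2*s*(3 + V))
E(0)*(√(B(-2, -4) - 9) + Y) - o = 0²*(√((-2 + 6*(-4) + 2*(-2)*(-4)) - 9) - 25) - 1*866 = 0*(√((-2 - 24 + 16) - 9) - 25) - 866 = 0*(√(-10 - 9) - 25) - 866 = 0*(√(-19) - 25) - 866 = 0*(I*√19 - 25) - 866 = 0*(-25 + I*√19) - 866 = 0 - 866 = -866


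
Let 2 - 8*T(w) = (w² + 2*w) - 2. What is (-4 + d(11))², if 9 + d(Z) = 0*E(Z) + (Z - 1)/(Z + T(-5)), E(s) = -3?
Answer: 848241/5929 ≈ 143.07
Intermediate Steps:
T(w) = ½ - w/4 - w²/8 (T(w) = ¼ - ((w² + 2*w) - 2)/8 = ¼ - (-2 + w² + 2*w)/8 = ¼ + (¼ - w/4 - w²/8) = ½ - w/4 - w²/8)
d(Z) = -9 + (-1 + Z)/(-11/8 + Z) (d(Z) = -9 + (0*(-3) + (Z - 1)/(Z + (½ - ¼*(-5) - ⅛*(-5)²))) = -9 + (0 + (-1 + Z)/(Z + (½ + 5/4 - ⅛*25))) = -9 + (0 + (-1 + Z)/(Z + (½ + 5/4 - 25/8))) = -9 + (0 + (-1 + Z)/(Z - 11/8)) = -9 + (0 + (-1 + Z)/(-11/8 + Z)) = -9 + (-1 + Z)/(-11/8 + Z))
(-4 + d(11))² = (-4 + (91 - 64*11)/(-11 + 8*11))² = (-4 + (91 - 704)/(-11 + 88))² = (-4 - 613/77)² = (-921/77)² = 848241/5929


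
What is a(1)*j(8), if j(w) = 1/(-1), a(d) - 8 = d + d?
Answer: -10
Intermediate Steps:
a(d) = 8 + 2*d (a(d) = 8 + (d + d) = 8 + 2*d)
j(w) = -1
a(1)*j(8) = (8 + 2*1)*(-1) = (8 + 2)*(-1) = 10*(-1) = -10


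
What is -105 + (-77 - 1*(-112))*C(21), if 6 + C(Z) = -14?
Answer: -805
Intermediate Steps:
C(Z) = -20 (C(Z) = -6 - 14 = -20)
-105 + (-77 - 1*(-112))*C(21) = -105 + (-77 - 1*(-112))*(-20) = -105 + (-77 + 112)*(-20) = -105 + 35*(-20) = -105 - 700 = -805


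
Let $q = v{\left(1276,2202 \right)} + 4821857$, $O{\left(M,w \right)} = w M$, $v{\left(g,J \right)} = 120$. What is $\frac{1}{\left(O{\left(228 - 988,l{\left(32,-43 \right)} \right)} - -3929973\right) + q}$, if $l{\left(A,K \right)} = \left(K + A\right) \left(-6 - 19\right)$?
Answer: $\frac{1}{8542950} \approx 1.1706 \cdot 10^{-7}$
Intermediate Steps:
$l{\left(A,K \right)} = - 25 A - 25 K$ ($l{\left(A,K \right)} = \left(A + K\right) \left(-25\right) = - 25 A - 25 K$)
$O{\left(M,w \right)} = M w$
$q = 4821977$ ($q = 120 + 4821857 = 4821977$)
$\frac{1}{\left(O{\left(228 - 988,l{\left(32,-43 \right)} \right)} - -3929973\right) + q} = \frac{1}{\left(\left(228 - 988\right) \left(\left(-25\right) 32 - -1075\right) - -3929973\right) + 4821977} = \frac{1}{\left(\left(228 - 988\right) \left(-800 + 1075\right) + 3929973\right) + 4821977} = \frac{1}{\left(\left(-760\right) 275 + 3929973\right) + 4821977} = \frac{1}{\left(-209000 + 3929973\right) + 4821977} = \frac{1}{3720973 + 4821977} = \frac{1}{8542950}$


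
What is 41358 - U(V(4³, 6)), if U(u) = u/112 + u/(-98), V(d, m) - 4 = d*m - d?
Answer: 8106249/196 ≈ 41358.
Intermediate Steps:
V(d, m) = 4 - d + d*m (V(d, m) = 4 + (d*m - d) = 4 + (-d + d*m) = 4 - d + d*m)
U(u) = -u/784 (U(u) = u*(1/112) + u*(-1/98) = u/112 - u/98 = -u/784)
41358 - U(V(4³, 6)) = 41358 - (-1)*(4 - 1*4³ + 4³*6)/784 = 41358 - (-1)*(4 - 1*64 + 64*6)/784 = 41358 - (-1)*(4 - 64 + 384)/784 = 41358 - (-1)*324/784 = 41358 - 1*(-81/196) = 41358 + 81/196 = 8106249/196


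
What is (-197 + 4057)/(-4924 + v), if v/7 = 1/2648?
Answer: -2044256/2607749 ≈ -0.78392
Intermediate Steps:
v = 7/2648 ≈ 0.0026435
(-197 + 4057)/(-4924 + v) = (-197 + 4057)/(-4924 + 7/2648) = 3860/(-13038745/2648) = 3860*(-2648/13038745) = -2044256/2607749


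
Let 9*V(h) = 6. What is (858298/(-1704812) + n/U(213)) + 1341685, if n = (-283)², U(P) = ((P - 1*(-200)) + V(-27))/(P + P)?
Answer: 1506528898269853/1057835846 ≈ 1.4242e+6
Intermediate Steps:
V(h) = ⅔ (V(h) = (⅑)*6 = ⅔)
U(P) = (602/3 + P)/(2*P) (U(P) = ((P - 1*(-200)) + ⅔)/(P + P) = ((P + 200) + ⅔)/((2*P)) = ((200 + P) + ⅔)*(1/(2*P)) = (602/3 + P)*(1/(2*P)) = (602/3 + P)/(2*P))
n = 80089
(858298/(-1704812) + n/U(213)) + 1341685 = (858298/(-1704812) + 80089/(((⅙)*(602 + 3*213)/213))) + 1341685 = (858298*(-1/1704812) + 80089/(((⅙)*(1/213)*(602 + 639)))) + 1341685 = (-429149/852406 + 80089/(((⅙)*(1/213)*1241))) + 1341685 = (-429149/852406 + 80089/(1241/1278)) + 1341685 = (-429149/852406 + 80089*(1278/1241)) + 1341685 = (-429149/852406 + 102353742/1241) + 1341685 = 87246411229343/1057835846 + 1341685 = 1506528898269853/1057835846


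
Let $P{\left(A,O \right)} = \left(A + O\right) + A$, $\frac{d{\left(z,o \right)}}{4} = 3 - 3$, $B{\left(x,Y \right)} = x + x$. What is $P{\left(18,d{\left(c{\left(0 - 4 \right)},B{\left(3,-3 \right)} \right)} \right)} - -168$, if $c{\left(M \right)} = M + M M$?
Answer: $204$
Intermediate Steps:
$c{\left(M \right)} = M + M^{2}$
$B{\left(x,Y \right)} = 2 x$
$d{\left(z,o \right)} = 0$ ($d{\left(z,o \right)} = 4 \left(3 - 3\right) = 4 \cdot 0 = 0$)
$P{\left(A,O \right)} = O + 2 A$
$P{\left(18,d{\left(c{\left(0 - 4 \right)},B{\left(3,-3 \right)} \right)} \right)} - -168 = \left(0 + 2 \cdot 18\right) - -168 = \left(0 + 36\right) + 168 = 36 + 168 = 204$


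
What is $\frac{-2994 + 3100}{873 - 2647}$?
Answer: $- \frac{53}{887} \approx -0.059752$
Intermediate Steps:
$\frac{-2994 + 3100}{873 - 2647} = \frac{106}{-1774} = 106 \left(- \frac{1}{1774}\right) = - \frac{53}{887}$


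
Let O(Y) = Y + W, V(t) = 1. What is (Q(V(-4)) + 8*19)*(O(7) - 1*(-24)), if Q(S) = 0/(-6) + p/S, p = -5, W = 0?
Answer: 4557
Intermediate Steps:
Q(S) = -5/S (Q(S) = 0/(-6) - 5/S = 0*(-1/6) - 5/S = 0 - 5/S = -5/S)
O(Y) = Y (O(Y) = Y + 0 = Y)
(Q(V(-4)) + 8*19)*(O(7) - 1*(-24)) = (-5/1 + 8*19)*(7 - 1*(-24)) = (-5*1 + 152)*(7 + 24) = (-5 + 152)*31 = 147*31 = 4557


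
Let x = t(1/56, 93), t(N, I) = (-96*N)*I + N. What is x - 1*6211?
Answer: -356743/56 ≈ -6370.4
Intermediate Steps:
t(N, I) = N - 96*I*N (t(N, I) = -96*I*N + N = N - 96*I*N)
x = -8927/56 (x = (1 - 96*93)/56 = (1 - 8928)/56 = (1/56)*(-8927) = -8927/56 ≈ -159.41)
x - 1*6211 = -8927/56 - 1*6211 = -8927/56 - 6211 = -356743/56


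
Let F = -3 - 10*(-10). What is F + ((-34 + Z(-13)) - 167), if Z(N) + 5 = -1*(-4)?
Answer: -105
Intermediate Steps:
F = 97 (F = -3 + 100 = 97)
Z(N) = -1 (Z(N) = -5 - 1*(-4) = -5 + 4 = -1)
F + ((-34 + Z(-13)) - 167) = 97 + ((-34 - 1) - 167) = 97 + (-35 - 167) = 97 - 202 = -105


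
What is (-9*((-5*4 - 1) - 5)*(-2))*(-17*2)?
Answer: 15912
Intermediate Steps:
(-9*((-5*4 - 1) - 5)*(-2))*(-17*2) = -9*((-20 - 1) - 5)*(-2)*(-34) = -9*(-21 - 5)*(-2)*(-34) = -(-234)*(-2)*(-34) = -9*52*(-34) = -468*(-34) = 15912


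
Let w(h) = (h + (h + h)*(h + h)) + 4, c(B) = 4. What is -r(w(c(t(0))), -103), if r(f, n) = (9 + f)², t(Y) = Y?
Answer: -6561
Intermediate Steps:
w(h) = 4 + h + 4*h² (w(h) = (h + (2*h)*(2*h)) + 4 = (h + 4*h²) + 4 = 4 + h + 4*h²)
-r(w(c(t(0))), -103) = -(9 + (4 + 4 + 4*4²))² = -(9 + (4 + 4 + 4*16))² = -(9 + (4 + 4 + 64))² = -(9 + 72)² = -1*81² = -1*6561 = -6561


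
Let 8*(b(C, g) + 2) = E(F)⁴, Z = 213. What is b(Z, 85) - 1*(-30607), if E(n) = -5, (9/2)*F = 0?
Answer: 245465/8 ≈ 30683.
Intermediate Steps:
F = 0 (F = (2/9)*0 = 0)
b(C, g) = 609/8 (b(C, g) = -2 + (⅛)*(-5)⁴ = -2 + (⅛)*625 = -2 + 625/8 = 609/8)
b(Z, 85) - 1*(-30607) = 609/8 - 1*(-30607) = 609/8 + 30607 = 245465/8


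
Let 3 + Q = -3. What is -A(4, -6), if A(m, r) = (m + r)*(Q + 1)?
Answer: -10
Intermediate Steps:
Q = -6 (Q = -3 - 3 = -6)
A(m, r) = -5*m - 5*r (A(m, r) = (m + r)*(-6 + 1) = (m + r)*(-5) = -5*m - 5*r)
-A(4, -6) = -(-5*4 - 5*(-6)) = -(-20 + 30) = -1*10 = -10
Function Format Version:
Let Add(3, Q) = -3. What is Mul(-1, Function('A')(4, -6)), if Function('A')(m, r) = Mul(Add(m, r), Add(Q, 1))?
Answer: -10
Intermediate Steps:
Q = -6 (Q = Add(-3, -3) = -6)
Function('A')(m, r) = Add(Mul(-5, m), Mul(-5, r)) (Function('A')(m, r) = Mul(Add(m, r), Add(-6, 1)) = Mul(Add(m, r), -5) = Add(Mul(-5, m), Mul(-5, r)))
Mul(-1, Function('A')(4, -6)) = Mul(-1, Add(Mul(-5, 4), Mul(-5, -6))) = Mul(-1, Add(-20, 30)) = Mul(-1, 10) = -10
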